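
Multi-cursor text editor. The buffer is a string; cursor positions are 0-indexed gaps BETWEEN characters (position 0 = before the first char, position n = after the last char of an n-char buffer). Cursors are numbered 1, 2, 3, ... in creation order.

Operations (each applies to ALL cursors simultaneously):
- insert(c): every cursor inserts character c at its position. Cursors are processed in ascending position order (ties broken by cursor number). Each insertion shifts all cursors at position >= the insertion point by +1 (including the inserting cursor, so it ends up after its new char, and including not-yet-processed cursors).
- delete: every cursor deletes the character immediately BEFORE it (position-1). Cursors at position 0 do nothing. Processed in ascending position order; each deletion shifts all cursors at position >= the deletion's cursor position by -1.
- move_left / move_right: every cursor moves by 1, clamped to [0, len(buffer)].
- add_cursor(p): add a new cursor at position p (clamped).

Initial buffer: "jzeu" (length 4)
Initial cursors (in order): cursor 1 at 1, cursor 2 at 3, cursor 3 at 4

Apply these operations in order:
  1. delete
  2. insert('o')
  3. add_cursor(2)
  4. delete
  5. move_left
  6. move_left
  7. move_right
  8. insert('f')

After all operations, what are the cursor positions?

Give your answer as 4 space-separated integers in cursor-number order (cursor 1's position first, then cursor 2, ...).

Answer: 4 4 4 4

Derivation:
After op 1 (delete): buffer="z" (len 1), cursors c1@0 c2@1 c3@1, authorship .
After op 2 (insert('o')): buffer="ozoo" (len 4), cursors c1@1 c2@4 c3@4, authorship 1.23
After op 3 (add_cursor(2)): buffer="ozoo" (len 4), cursors c1@1 c4@2 c2@4 c3@4, authorship 1.23
After op 4 (delete): buffer="" (len 0), cursors c1@0 c2@0 c3@0 c4@0, authorship 
After op 5 (move_left): buffer="" (len 0), cursors c1@0 c2@0 c3@0 c4@0, authorship 
After op 6 (move_left): buffer="" (len 0), cursors c1@0 c2@0 c3@0 c4@0, authorship 
After op 7 (move_right): buffer="" (len 0), cursors c1@0 c2@0 c3@0 c4@0, authorship 
After op 8 (insert('f')): buffer="ffff" (len 4), cursors c1@4 c2@4 c3@4 c4@4, authorship 1234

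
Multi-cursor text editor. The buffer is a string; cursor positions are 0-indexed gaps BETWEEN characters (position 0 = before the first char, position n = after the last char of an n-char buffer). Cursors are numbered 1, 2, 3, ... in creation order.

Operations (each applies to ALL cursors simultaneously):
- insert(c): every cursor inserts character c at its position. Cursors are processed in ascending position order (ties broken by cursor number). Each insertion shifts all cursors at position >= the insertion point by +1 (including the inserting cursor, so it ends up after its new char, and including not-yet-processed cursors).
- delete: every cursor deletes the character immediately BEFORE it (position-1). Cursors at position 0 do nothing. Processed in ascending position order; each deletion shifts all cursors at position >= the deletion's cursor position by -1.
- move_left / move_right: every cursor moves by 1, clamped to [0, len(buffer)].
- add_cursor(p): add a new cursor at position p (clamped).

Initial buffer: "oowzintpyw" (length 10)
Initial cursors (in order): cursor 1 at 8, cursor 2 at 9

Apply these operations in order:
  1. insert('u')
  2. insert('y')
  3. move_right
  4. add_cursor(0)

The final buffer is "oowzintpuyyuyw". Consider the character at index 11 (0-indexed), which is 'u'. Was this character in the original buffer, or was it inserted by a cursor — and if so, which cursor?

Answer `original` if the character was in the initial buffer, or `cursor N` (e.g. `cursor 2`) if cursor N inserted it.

Answer: cursor 2

Derivation:
After op 1 (insert('u')): buffer="oowzintpuyuw" (len 12), cursors c1@9 c2@11, authorship ........1.2.
After op 2 (insert('y')): buffer="oowzintpuyyuyw" (len 14), cursors c1@10 c2@13, authorship ........11.22.
After op 3 (move_right): buffer="oowzintpuyyuyw" (len 14), cursors c1@11 c2@14, authorship ........11.22.
After op 4 (add_cursor(0)): buffer="oowzintpuyyuyw" (len 14), cursors c3@0 c1@11 c2@14, authorship ........11.22.
Authorship (.=original, N=cursor N): . . . . . . . . 1 1 . 2 2 .
Index 11: author = 2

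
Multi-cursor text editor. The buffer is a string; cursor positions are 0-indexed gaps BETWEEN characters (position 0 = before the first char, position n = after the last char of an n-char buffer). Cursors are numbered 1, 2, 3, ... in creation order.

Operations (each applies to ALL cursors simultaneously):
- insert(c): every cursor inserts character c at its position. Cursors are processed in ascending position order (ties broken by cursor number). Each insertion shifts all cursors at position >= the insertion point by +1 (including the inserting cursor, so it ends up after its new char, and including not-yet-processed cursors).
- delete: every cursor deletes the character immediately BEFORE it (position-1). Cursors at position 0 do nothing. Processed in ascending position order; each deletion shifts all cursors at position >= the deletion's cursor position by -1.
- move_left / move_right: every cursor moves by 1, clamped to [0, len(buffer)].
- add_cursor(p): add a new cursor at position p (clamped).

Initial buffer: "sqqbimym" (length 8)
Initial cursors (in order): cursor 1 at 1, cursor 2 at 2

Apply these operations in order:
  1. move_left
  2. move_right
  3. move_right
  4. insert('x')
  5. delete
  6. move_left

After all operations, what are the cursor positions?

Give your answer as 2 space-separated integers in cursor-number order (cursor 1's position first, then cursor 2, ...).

After op 1 (move_left): buffer="sqqbimym" (len 8), cursors c1@0 c2@1, authorship ........
After op 2 (move_right): buffer="sqqbimym" (len 8), cursors c1@1 c2@2, authorship ........
After op 3 (move_right): buffer="sqqbimym" (len 8), cursors c1@2 c2@3, authorship ........
After op 4 (insert('x')): buffer="sqxqxbimym" (len 10), cursors c1@3 c2@5, authorship ..1.2.....
After op 5 (delete): buffer="sqqbimym" (len 8), cursors c1@2 c2@3, authorship ........
After op 6 (move_left): buffer="sqqbimym" (len 8), cursors c1@1 c2@2, authorship ........

Answer: 1 2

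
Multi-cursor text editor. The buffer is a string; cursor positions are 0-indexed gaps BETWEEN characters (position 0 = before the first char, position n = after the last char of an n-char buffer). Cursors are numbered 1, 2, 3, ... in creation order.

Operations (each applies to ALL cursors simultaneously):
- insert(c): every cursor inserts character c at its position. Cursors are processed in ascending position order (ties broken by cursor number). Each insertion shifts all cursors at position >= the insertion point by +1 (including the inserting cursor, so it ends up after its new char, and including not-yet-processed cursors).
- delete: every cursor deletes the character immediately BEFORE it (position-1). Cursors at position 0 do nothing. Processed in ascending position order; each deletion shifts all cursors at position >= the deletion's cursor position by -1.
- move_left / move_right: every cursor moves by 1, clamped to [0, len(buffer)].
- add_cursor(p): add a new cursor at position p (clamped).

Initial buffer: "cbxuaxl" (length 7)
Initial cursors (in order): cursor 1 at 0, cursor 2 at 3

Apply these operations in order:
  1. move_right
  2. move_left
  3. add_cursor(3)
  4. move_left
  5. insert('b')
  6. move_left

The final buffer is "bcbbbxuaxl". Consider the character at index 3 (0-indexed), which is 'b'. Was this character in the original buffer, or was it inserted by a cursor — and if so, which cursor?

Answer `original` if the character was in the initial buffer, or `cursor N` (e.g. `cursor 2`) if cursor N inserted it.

After op 1 (move_right): buffer="cbxuaxl" (len 7), cursors c1@1 c2@4, authorship .......
After op 2 (move_left): buffer="cbxuaxl" (len 7), cursors c1@0 c2@3, authorship .......
After op 3 (add_cursor(3)): buffer="cbxuaxl" (len 7), cursors c1@0 c2@3 c3@3, authorship .......
After op 4 (move_left): buffer="cbxuaxl" (len 7), cursors c1@0 c2@2 c3@2, authorship .......
After op 5 (insert('b')): buffer="bcbbbxuaxl" (len 10), cursors c1@1 c2@5 c3@5, authorship 1..23.....
After op 6 (move_left): buffer="bcbbbxuaxl" (len 10), cursors c1@0 c2@4 c3@4, authorship 1..23.....
Authorship (.=original, N=cursor N): 1 . . 2 3 . . . . .
Index 3: author = 2

Answer: cursor 2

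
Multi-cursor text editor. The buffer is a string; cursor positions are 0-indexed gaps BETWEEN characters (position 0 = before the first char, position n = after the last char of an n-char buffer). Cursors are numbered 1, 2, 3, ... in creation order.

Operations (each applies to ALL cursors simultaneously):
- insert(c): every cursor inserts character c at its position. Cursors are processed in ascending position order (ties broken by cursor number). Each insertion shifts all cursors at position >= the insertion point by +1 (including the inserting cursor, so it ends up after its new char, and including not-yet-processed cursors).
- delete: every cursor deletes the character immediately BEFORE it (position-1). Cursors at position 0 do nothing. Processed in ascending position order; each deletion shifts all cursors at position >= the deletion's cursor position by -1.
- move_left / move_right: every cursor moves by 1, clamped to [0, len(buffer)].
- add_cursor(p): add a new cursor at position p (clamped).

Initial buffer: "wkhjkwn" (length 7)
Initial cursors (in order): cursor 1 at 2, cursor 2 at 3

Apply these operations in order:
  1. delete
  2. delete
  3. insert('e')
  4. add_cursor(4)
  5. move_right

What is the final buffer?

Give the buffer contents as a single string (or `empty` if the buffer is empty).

Answer: eejkwn

Derivation:
After op 1 (delete): buffer="wjkwn" (len 5), cursors c1@1 c2@1, authorship .....
After op 2 (delete): buffer="jkwn" (len 4), cursors c1@0 c2@0, authorship ....
After op 3 (insert('e')): buffer="eejkwn" (len 6), cursors c1@2 c2@2, authorship 12....
After op 4 (add_cursor(4)): buffer="eejkwn" (len 6), cursors c1@2 c2@2 c3@4, authorship 12....
After op 5 (move_right): buffer="eejkwn" (len 6), cursors c1@3 c2@3 c3@5, authorship 12....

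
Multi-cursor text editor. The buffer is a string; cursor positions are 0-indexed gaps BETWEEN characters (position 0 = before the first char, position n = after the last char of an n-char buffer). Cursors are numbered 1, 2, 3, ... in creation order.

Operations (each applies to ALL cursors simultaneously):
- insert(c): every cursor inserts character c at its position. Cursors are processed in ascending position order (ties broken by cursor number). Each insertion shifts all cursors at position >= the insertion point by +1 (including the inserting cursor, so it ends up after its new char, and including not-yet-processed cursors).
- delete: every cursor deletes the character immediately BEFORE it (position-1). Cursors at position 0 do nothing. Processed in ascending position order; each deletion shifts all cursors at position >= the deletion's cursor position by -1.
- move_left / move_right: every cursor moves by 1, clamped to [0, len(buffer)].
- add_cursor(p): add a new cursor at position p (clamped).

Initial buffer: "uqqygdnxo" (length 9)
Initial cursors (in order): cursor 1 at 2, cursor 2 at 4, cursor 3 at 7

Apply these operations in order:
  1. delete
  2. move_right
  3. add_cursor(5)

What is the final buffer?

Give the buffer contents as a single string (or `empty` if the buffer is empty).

After op 1 (delete): buffer="uqgdxo" (len 6), cursors c1@1 c2@2 c3@4, authorship ......
After op 2 (move_right): buffer="uqgdxo" (len 6), cursors c1@2 c2@3 c3@5, authorship ......
After op 3 (add_cursor(5)): buffer="uqgdxo" (len 6), cursors c1@2 c2@3 c3@5 c4@5, authorship ......

Answer: uqgdxo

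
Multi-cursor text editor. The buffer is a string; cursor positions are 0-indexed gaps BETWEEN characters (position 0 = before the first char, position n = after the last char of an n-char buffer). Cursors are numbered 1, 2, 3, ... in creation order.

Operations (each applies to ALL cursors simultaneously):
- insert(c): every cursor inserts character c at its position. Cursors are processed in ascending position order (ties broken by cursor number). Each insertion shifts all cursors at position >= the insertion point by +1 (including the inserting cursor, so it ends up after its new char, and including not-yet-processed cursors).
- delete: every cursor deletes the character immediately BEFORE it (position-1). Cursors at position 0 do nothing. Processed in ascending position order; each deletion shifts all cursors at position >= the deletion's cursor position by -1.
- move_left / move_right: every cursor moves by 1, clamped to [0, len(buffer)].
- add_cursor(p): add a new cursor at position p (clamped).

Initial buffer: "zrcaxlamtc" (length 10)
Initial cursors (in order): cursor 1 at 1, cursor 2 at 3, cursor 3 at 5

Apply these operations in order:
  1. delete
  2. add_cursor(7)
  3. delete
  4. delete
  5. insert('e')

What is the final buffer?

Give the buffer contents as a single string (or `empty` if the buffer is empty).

Answer: eeelame

Derivation:
After op 1 (delete): buffer="ralamtc" (len 7), cursors c1@0 c2@1 c3@2, authorship .......
After op 2 (add_cursor(7)): buffer="ralamtc" (len 7), cursors c1@0 c2@1 c3@2 c4@7, authorship .......
After op 3 (delete): buffer="lamt" (len 4), cursors c1@0 c2@0 c3@0 c4@4, authorship ....
After op 4 (delete): buffer="lam" (len 3), cursors c1@0 c2@0 c3@0 c4@3, authorship ...
After op 5 (insert('e')): buffer="eeelame" (len 7), cursors c1@3 c2@3 c3@3 c4@7, authorship 123...4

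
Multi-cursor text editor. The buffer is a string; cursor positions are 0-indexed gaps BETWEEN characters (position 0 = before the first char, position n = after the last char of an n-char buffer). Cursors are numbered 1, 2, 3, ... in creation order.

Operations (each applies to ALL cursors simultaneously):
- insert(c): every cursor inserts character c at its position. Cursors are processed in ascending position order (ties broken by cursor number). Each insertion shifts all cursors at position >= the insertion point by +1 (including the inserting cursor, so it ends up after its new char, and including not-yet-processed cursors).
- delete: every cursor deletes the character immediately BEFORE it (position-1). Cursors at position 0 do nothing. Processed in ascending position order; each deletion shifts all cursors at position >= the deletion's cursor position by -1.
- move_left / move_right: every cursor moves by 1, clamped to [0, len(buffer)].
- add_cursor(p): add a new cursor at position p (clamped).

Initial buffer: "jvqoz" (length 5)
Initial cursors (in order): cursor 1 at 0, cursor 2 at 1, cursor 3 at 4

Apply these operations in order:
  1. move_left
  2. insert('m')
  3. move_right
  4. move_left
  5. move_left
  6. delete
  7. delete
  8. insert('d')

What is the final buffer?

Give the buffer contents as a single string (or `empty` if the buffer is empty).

Answer: ddmjdmoz

Derivation:
After op 1 (move_left): buffer="jvqoz" (len 5), cursors c1@0 c2@0 c3@3, authorship .....
After op 2 (insert('m')): buffer="mmjvqmoz" (len 8), cursors c1@2 c2@2 c3@6, authorship 12...3..
After op 3 (move_right): buffer="mmjvqmoz" (len 8), cursors c1@3 c2@3 c3@7, authorship 12...3..
After op 4 (move_left): buffer="mmjvqmoz" (len 8), cursors c1@2 c2@2 c3@6, authorship 12...3..
After op 5 (move_left): buffer="mmjvqmoz" (len 8), cursors c1@1 c2@1 c3@5, authorship 12...3..
After op 6 (delete): buffer="mjvmoz" (len 6), cursors c1@0 c2@0 c3@3, authorship 2..3..
After op 7 (delete): buffer="mjmoz" (len 5), cursors c1@0 c2@0 c3@2, authorship 2.3..
After op 8 (insert('d')): buffer="ddmjdmoz" (len 8), cursors c1@2 c2@2 c3@5, authorship 122.33..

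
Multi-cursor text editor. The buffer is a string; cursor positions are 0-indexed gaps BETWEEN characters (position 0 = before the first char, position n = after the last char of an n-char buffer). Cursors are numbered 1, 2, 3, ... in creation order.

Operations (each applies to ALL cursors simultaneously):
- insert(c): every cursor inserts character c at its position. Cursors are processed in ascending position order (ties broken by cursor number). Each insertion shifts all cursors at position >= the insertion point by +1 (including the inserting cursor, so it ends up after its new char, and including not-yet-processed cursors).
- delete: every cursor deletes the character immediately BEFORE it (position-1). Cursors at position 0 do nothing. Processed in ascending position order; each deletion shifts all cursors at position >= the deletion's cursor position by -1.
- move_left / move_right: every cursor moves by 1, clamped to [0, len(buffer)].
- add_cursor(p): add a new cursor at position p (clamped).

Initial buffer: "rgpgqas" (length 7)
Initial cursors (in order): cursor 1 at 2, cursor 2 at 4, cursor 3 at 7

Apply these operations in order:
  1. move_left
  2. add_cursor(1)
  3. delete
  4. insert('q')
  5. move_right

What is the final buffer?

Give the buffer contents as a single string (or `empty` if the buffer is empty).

Answer: qqgqgqqs

Derivation:
After op 1 (move_left): buffer="rgpgqas" (len 7), cursors c1@1 c2@3 c3@6, authorship .......
After op 2 (add_cursor(1)): buffer="rgpgqas" (len 7), cursors c1@1 c4@1 c2@3 c3@6, authorship .......
After op 3 (delete): buffer="ggqs" (len 4), cursors c1@0 c4@0 c2@1 c3@3, authorship ....
After op 4 (insert('q')): buffer="qqgqgqqs" (len 8), cursors c1@2 c4@2 c2@4 c3@7, authorship 14.2..3.
After op 5 (move_right): buffer="qqgqgqqs" (len 8), cursors c1@3 c4@3 c2@5 c3@8, authorship 14.2..3.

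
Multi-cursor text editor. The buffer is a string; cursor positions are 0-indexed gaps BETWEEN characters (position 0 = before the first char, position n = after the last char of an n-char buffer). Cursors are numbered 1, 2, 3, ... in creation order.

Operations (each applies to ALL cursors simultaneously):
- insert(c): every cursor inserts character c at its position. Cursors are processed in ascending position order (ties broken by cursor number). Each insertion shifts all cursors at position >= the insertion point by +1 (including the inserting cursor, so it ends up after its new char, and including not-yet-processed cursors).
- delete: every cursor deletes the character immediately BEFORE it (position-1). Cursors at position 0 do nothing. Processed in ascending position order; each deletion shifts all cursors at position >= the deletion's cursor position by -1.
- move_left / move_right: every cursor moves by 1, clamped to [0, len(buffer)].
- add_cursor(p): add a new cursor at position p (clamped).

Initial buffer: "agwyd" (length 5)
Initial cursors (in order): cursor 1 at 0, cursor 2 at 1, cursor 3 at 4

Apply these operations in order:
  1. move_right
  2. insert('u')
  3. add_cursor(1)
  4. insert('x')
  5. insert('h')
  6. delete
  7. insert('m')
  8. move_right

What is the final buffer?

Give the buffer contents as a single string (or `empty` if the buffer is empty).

Answer: axmuxmguxmwyduxm

Derivation:
After op 1 (move_right): buffer="agwyd" (len 5), cursors c1@1 c2@2 c3@5, authorship .....
After op 2 (insert('u')): buffer="auguwydu" (len 8), cursors c1@2 c2@4 c3@8, authorship .1.2...3
After op 3 (add_cursor(1)): buffer="auguwydu" (len 8), cursors c4@1 c1@2 c2@4 c3@8, authorship .1.2...3
After op 4 (insert('x')): buffer="axuxguxwydux" (len 12), cursors c4@2 c1@4 c2@7 c3@12, authorship .411.22...33
After op 5 (insert('h')): buffer="axhuxhguxhwyduxh" (len 16), cursors c4@3 c1@6 c2@10 c3@16, authorship .44111.222...333
After op 6 (delete): buffer="axuxguxwydux" (len 12), cursors c4@2 c1@4 c2@7 c3@12, authorship .411.22...33
After op 7 (insert('m')): buffer="axmuxmguxmwyduxm" (len 16), cursors c4@3 c1@6 c2@10 c3@16, authorship .44111.222...333
After op 8 (move_right): buffer="axmuxmguxmwyduxm" (len 16), cursors c4@4 c1@7 c2@11 c3@16, authorship .44111.222...333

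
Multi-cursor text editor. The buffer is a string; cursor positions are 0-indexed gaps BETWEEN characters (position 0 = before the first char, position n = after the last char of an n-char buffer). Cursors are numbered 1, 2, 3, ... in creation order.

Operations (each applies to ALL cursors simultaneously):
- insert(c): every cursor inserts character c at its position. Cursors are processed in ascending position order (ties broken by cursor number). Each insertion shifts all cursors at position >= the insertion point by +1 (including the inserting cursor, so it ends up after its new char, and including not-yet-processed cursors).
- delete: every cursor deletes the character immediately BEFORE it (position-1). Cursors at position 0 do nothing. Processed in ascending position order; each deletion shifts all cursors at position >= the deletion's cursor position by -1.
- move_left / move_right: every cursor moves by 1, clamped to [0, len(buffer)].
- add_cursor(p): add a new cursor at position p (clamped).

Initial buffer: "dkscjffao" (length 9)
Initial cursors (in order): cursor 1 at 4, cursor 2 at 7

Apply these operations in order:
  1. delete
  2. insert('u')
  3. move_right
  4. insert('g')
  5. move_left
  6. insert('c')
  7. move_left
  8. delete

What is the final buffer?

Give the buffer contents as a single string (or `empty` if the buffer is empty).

Answer: dksucgfucgo

Derivation:
After op 1 (delete): buffer="dksjfao" (len 7), cursors c1@3 c2@5, authorship .......
After op 2 (insert('u')): buffer="dksujfuao" (len 9), cursors c1@4 c2@7, authorship ...1..2..
After op 3 (move_right): buffer="dksujfuao" (len 9), cursors c1@5 c2@8, authorship ...1..2..
After op 4 (insert('g')): buffer="dksujgfuago" (len 11), cursors c1@6 c2@10, authorship ...1.1.2.2.
After op 5 (move_left): buffer="dksujgfuago" (len 11), cursors c1@5 c2@9, authorship ...1.1.2.2.
After op 6 (insert('c')): buffer="dksujcgfuacgo" (len 13), cursors c1@6 c2@11, authorship ...1.11.2.22.
After op 7 (move_left): buffer="dksujcgfuacgo" (len 13), cursors c1@5 c2@10, authorship ...1.11.2.22.
After op 8 (delete): buffer="dksucgfucgo" (len 11), cursors c1@4 c2@8, authorship ...111.222.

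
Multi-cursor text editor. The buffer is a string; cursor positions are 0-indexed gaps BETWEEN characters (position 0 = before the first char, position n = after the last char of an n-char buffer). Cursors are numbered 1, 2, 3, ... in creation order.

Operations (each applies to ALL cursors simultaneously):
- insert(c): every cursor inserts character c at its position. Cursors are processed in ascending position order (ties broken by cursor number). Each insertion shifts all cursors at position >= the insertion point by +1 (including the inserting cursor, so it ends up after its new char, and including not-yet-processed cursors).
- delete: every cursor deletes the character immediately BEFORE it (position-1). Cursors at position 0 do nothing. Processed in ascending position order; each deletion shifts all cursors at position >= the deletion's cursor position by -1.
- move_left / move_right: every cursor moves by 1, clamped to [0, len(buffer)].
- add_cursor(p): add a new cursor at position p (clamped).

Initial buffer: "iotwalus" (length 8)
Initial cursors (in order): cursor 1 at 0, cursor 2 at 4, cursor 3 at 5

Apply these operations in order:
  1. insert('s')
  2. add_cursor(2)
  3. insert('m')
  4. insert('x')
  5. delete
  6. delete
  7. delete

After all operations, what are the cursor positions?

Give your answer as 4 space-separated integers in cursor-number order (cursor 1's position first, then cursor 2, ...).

After op 1 (insert('s')): buffer="siotwsaslus" (len 11), cursors c1@1 c2@6 c3@8, authorship 1....2.3...
After op 2 (add_cursor(2)): buffer="siotwsaslus" (len 11), cursors c1@1 c4@2 c2@6 c3@8, authorship 1....2.3...
After op 3 (insert('m')): buffer="smimotwsmasmlus" (len 15), cursors c1@2 c4@4 c2@9 c3@12, authorship 11.4...22.33...
After op 4 (insert('x')): buffer="smximxotwsmxasmxlus" (len 19), cursors c1@3 c4@6 c2@12 c3@16, authorship 111.44...222.333...
After op 5 (delete): buffer="smimotwsmasmlus" (len 15), cursors c1@2 c4@4 c2@9 c3@12, authorship 11.4...22.33...
After op 6 (delete): buffer="siotwsaslus" (len 11), cursors c1@1 c4@2 c2@6 c3@8, authorship 1....2.3...
After op 7 (delete): buffer="otwalus" (len 7), cursors c1@0 c4@0 c2@3 c3@4, authorship .......

Answer: 0 3 4 0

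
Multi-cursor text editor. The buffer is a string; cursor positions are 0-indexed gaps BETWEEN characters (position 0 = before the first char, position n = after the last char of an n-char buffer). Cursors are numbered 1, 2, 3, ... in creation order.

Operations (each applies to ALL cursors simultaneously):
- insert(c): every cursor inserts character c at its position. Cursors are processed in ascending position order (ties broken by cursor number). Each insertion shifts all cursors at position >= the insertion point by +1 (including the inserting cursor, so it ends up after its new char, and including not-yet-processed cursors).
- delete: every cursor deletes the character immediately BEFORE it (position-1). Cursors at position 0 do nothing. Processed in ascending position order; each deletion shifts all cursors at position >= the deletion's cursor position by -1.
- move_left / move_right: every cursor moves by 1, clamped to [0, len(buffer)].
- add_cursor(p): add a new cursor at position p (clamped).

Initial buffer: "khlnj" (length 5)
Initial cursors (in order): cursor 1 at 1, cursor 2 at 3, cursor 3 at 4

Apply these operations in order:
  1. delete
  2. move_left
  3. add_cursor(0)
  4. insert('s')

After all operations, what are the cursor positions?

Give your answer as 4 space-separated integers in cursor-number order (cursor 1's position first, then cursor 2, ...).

After op 1 (delete): buffer="hj" (len 2), cursors c1@0 c2@1 c3@1, authorship ..
After op 2 (move_left): buffer="hj" (len 2), cursors c1@0 c2@0 c3@0, authorship ..
After op 3 (add_cursor(0)): buffer="hj" (len 2), cursors c1@0 c2@0 c3@0 c4@0, authorship ..
After op 4 (insert('s')): buffer="sssshj" (len 6), cursors c1@4 c2@4 c3@4 c4@4, authorship 1234..

Answer: 4 4 4 4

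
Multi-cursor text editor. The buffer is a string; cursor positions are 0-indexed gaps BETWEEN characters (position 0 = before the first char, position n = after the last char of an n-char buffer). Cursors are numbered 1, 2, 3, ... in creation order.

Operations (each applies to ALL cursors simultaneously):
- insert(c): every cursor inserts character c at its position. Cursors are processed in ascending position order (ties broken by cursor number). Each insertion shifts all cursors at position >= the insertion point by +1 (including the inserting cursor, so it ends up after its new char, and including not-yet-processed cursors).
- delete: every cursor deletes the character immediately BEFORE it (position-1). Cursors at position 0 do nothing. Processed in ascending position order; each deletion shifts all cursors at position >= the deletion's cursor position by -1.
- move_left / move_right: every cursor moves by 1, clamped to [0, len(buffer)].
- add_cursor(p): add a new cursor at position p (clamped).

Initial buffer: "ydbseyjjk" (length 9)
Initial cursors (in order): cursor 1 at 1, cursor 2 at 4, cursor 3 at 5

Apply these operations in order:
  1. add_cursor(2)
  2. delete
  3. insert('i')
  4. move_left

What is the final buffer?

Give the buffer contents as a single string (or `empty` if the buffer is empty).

Answer: iibiiyjjk

Derivation:
After op 1 (add_cursor(2)): buffer="ydbseyjjk" (len 9), cursors c1@1 c4@2 c2@4 c3@5, authorship .........
After op 2 (delete): buffer="byjjk" (len 5), cursors c1@0 c4@0 c2@1 c3@1, authorship .....
After op 3 (insert('i')): buffer="iibiiyjjk" (len 9), cursors c1@2 c4@2 c2@5 c3@5, authorship 14.23....
After op 4 (move_left): buffer="iibiiyjjk" (len 9), cursors c1@1 c4@1 c2@4 c3@4, authorship 14.23....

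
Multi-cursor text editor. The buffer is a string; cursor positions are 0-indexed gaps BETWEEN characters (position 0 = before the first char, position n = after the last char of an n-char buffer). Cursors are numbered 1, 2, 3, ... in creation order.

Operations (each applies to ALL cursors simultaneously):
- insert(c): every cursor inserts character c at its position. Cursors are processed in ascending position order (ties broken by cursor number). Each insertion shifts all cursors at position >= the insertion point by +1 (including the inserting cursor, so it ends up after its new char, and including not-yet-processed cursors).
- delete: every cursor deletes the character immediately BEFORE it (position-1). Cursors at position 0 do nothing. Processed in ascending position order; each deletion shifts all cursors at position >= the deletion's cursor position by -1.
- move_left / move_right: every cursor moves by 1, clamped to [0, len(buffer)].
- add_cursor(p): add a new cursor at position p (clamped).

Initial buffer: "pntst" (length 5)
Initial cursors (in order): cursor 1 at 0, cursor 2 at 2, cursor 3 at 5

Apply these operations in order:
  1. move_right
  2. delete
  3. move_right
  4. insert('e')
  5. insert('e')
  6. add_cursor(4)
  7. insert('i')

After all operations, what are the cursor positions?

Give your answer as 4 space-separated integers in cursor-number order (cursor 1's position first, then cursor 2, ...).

After op 1 (move_right): buffer="pntst" (len 5), cursors c1@1 c2@3 c3@5, authorship .....
After op 2 (delete): buffer="ns" (len 2), cursors c1@0 c2@1 c3@2, authorship ..
After op 3 (move_right): buffer="ns" (len 2), cursors c1@1 c2@2 c3@2, authorship ..
After op 4 (insert('e')): buffer="nesee" (len 5), cursors c1@2 c2@5 c3@5, authorship .1.23
After op 5 (insert('e')): buffer="neeseeee" (len 8), cursors c1@3 c2@8 c3@8, authorship .11.2323
After op 6 (add_cursor(4)): buffer="neeseeee" (len 8), cursors c1@3 c4@4 c2@8 c3@8, authorship .11.2323
After op 7 (insert('i')): buffer="neeisieeeeii" (len 12), cursors c1@4 c4@6 c2@12 c3@12, authorship .111.4232323

Answer: 4 12 12 6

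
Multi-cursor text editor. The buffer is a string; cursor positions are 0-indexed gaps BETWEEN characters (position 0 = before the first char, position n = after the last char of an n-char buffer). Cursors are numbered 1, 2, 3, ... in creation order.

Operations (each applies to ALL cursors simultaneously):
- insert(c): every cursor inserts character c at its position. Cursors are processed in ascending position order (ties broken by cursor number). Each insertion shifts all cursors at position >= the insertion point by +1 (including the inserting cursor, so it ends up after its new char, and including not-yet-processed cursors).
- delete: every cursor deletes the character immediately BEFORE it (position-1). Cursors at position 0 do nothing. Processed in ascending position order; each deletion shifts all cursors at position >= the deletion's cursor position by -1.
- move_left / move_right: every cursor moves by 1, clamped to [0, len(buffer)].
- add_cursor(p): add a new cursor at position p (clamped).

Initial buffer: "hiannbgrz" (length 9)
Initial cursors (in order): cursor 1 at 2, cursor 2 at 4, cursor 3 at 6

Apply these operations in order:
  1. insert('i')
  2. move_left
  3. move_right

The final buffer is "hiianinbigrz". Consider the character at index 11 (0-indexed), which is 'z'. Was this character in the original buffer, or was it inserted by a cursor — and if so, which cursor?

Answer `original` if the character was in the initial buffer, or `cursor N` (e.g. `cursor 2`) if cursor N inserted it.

After op 1 (insert('i')): buffer="hiianinbigrz" (len 12), cursors c1@3 c2@6 c3@9, authorship ..1..2..3...
After op 2 (move_left): buffer="hiianinbigrz" (len 12), cursors c1@2 c2@5 c3@8, authorship ..1..2..3...
After op 3 (move_right): buffer="hiianinbigrz" (len 12), cursors c1@3 c2@6 c3@9, authorship ..1..2..3...
Authorship (.=original, N=cursor N): . . 1 . . 2 . . 3 . . .
Index 11: author = original

Answer: original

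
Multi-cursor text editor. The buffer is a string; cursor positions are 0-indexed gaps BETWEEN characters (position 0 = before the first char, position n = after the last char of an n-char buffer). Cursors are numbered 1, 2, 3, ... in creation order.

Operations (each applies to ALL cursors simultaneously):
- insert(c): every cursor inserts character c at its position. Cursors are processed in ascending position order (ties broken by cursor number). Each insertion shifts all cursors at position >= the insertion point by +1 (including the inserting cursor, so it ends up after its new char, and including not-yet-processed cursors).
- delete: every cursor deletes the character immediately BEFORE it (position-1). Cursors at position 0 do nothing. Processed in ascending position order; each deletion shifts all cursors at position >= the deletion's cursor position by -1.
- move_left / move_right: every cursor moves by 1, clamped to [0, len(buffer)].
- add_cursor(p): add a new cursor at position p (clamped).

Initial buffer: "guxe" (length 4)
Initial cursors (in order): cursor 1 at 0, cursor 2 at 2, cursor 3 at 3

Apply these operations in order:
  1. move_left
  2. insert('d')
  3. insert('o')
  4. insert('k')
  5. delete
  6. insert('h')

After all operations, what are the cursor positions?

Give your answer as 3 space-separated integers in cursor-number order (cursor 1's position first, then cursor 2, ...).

Answer: 3 7 11

Derivation:
After op 1 (move_left): buffer="guxe" (len 4), cursors c1@0 c2@1 c3@2, authorship ....
After op 2 (insert('d')): buffer="dgdudxe" (len 7), cursors c1@1 c2@3 c3@5, authorship 1.2.3..
After op 3 (insert('o')): buffer="dogdoudoxe" (len 10), cursors c1@2 c2@5 c3@8, authorship 11.22.33..
After op 4 (insert('k')): buffer="dokgdokudokxe" (len 13), cursors c1@3 c2@7 c3@11, authorship 111.222.333..
After op 5 (delete): buffer="dogdoudoxe" (len 10), cursors c1@2 c2@5 c3@8, authorship 11.22.33..
After op 6 (insert('h')): buffer="dohgdohudohxe" (len 13), cursors c1@3 c2@7 c3@11, authorship 111.222.333..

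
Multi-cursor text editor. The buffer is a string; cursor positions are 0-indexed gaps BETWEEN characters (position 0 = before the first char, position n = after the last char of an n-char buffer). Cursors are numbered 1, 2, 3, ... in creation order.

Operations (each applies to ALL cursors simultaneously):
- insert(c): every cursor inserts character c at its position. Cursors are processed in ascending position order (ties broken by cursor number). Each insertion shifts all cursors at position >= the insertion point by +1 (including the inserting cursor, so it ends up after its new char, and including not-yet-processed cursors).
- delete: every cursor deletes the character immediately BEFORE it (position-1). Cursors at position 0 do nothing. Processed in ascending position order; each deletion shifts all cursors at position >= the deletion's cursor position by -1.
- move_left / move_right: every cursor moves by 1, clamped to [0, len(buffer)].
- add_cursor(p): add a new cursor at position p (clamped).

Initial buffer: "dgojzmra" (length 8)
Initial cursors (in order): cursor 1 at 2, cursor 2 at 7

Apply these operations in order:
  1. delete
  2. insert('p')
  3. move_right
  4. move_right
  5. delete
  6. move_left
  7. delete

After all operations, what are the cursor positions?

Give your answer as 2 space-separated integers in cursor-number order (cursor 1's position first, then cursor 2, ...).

After op 1 (delete): buffer="dojzma" (len 6), cursors c1@1 c2@5, authorship ......
After op 2 (insert('p')): buffer="dpojzmpa" (len 8), cursors c1@2 c2@7, authorship .1....2.
After op 3 (move_right): buffer="dpojzmpa" (len 8), cursors c1@3 c2@8, authorship .1....2.
After op 4 (move_right): buffer="dpojzmpa" (len 8), cursors c1@4 c2@8, authorship .1....2.
After op 5 (delete): buffer="dpozmp" (len 6), cursors c1@3 c2@6, authorship .1...2
After op 6 (move_left): buffer="dpozmp" (len 6), cursors c1@2 c2@5, authorship .1...2
After op 7 (delete): buffer="dozp" (len 4), cursors c1@1 c2@3, authorship ...2

Answer: 1 3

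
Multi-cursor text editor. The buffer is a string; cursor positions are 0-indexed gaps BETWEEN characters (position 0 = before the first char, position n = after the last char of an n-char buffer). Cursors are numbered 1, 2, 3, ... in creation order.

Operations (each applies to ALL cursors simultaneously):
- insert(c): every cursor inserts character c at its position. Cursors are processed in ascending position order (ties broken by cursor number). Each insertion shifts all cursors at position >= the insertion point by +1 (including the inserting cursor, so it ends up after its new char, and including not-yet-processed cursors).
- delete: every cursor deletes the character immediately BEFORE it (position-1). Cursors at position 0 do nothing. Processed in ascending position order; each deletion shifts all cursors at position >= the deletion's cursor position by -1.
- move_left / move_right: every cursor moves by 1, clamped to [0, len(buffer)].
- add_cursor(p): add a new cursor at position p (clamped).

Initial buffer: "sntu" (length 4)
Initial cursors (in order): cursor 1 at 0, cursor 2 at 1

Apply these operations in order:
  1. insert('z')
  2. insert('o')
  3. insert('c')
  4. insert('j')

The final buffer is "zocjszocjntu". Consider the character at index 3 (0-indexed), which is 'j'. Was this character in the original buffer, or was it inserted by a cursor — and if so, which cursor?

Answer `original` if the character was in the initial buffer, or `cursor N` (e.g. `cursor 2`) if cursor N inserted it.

Answer: cursor 1

Derivation:
After op 1 (insert('z')): buffer="zszntu" (len 6), cursors c1@1 c2@3, authorship 1.2...
After op 2 (insert('o')): buffer="zoszontu" (len 8), cursors c1@2 c2@5, authorship 11.22...
After op 3 (insert('c')): buffer="zocszocntu" (len 10), cursors c1@3 c2@7, authorship 111.222...
After op 4 (insert('j')): buffer="zocjszocjntu" (len 12), cursors c1@4 c2@9, authorship 1111.2222...
Authorship (.=original, N=cursor N): 1 1 1 1 . 2 2 2 2 . . .
Index 3: author = 1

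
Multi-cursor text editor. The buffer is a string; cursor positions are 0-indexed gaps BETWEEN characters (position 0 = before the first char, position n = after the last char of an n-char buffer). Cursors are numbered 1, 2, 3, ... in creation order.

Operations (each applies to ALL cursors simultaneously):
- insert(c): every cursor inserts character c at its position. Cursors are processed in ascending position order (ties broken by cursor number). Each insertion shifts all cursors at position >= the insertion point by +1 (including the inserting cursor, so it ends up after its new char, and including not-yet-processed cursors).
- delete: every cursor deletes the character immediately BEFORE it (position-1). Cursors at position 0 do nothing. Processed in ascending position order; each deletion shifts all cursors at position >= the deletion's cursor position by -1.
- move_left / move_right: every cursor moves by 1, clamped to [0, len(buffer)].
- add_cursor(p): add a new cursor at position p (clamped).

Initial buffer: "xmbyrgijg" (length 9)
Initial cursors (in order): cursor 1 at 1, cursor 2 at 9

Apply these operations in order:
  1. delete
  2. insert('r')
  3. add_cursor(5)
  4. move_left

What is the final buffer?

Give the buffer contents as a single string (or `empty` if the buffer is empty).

Answer: rmbyrgijr

Derivation:
After op 1 (delete): buffer="mbyrgij" (len 7), cursors c1@0 c2@7, authorship .......
After op 2 (insert('r')): buffer="rmbyrgijr" (len 9), cursors c1@1 c2@9, authorship 1.......2
After op 3 (add_cursor(5)): buffer="rmbyrgijr" (len 9), cursors c1@1 c3@5 c2@9, authorship 1.......2
After op 4 (move_left): buffer="rmbyrgijr" (len 9), cursors c1@0 c3@4 c2@8, authorship 1.......2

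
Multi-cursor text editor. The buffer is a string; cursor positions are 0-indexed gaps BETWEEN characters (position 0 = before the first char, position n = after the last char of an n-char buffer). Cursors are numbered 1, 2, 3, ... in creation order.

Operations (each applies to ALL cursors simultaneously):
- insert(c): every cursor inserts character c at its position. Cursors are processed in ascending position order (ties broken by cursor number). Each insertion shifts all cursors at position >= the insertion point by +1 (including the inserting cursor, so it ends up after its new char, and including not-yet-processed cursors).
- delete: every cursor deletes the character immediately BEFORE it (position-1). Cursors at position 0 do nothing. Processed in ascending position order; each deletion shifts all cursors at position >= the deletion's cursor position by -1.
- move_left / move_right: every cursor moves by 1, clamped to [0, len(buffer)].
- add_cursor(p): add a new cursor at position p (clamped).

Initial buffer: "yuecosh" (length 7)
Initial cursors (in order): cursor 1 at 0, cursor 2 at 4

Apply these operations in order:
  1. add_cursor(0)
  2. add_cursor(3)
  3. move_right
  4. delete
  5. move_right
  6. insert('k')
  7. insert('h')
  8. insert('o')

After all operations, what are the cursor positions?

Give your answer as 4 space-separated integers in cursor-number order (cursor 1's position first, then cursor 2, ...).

Answer: 7 15 7 15

Derivation:
After op 1 (add_cursor(0)): buffer="yuecosh" (len 7), cursors c1@0 c3@0 c2@4, authorship .......
After op 2 (add_cursor(3)): buffer="yuecosh" (len 7), cursors c1@0 c3@0 c4@3 c2@4, authorship .......
After op 3 (move_right): buffer="yuecosh" (len 7), cursors c1@1 c3@1 c4@4 c2@5, authorship .......
After op 4 (delete): buffer="uesh" (len 4), cursors c1@0 c3@0 c2@2 c4@2, authorship ....
After op 5 (move_right): buffer="uesh" (len 4), cursors c1@1 c3@1 c2@3 c4@3, authorship ....
After op 6 (insert('k')): buffer="ukkeskkh" (len 8), cursors c1@3 c3@3 c2@7 c4@7, authorship .13..24.
After op 7 (insert('h')): buffer="ukkhheskkhhh" (len 12), cursors c1@5 c3@5 c2@11 c4@11, authorship .1313..2424.
After op 8 (insert('o')): buffer="ukkhhooeskkhhooh" (len 16), cursors c1@7 c3@7 c2@15 c4@15, authorship .131313..242424.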